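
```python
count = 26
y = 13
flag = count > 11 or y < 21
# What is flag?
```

Trace (tracking flag):
count = 26  # -> count = 26
y = 13  # -> y = 13
flag = count > 11 or y < 21  # -> flag = True

Answer: True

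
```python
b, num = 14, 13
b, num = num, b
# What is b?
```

Answer: 13

Derivation:
Trace (tracking b):
b, num = (14, 13)  # -> b = 14, num = 13
b, num = (num, b)  # -> b = 13, num = 14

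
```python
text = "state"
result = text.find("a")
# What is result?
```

Trace (tracking result):
text = 'state'  # -> text = 'state'
result = text.find('a')  # -> result = 2

Answer: 2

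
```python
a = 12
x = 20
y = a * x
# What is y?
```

Trace (tracking y):
a = 12  # -> a = 12
x = 20  # -> x = 20
y = a * x  # -> y = 240

Answer: 240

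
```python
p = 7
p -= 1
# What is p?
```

Trace (tracking p):
p = 7  # -> p = 7
p -= 1  # -> p = 6

Answer: 6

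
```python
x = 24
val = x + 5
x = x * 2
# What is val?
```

Answer: 29

Derivation:
Trace (tracking val):
x = 24  # -> x = 24
val = x + 5  # -> val = 29
x = x * 2  # -> x = 48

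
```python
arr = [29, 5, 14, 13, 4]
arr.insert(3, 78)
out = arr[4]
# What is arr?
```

Trace (tracking arr):
arr = [29, 5, 14, 13, 4]  # -> arr = [29, 5, 14, 13, 4]
arr.insert(3, 78)  # -> arr = [29, 5, 14, 78, 13, 4]
out = arr[4]  # -> out = 13

Answer: [29, 5, 14, 78, 13, 4]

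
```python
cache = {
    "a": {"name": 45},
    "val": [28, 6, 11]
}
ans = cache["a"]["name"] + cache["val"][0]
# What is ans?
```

Trace (tracking ans):
cache = {'a': {'name': 45}, 'val': [28, 6, 11]}  # -> cache = {'a': {'name': 45}, 'val': [28, 6, 11]}
ans = cache['a']['name'] + cache['val'][0]  # -> ans = 73

Answer: 73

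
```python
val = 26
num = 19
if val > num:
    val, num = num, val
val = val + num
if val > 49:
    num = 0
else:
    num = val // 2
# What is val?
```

Trace (tracking val):
val = 26  # -> val = 26
num = 19  # -> num = 19
if val > num:  # condition is True
    val, num = (num, val)  # -> val = 19, num = 26
val = val + num  # -> val = 45
if val > 49:  # condition is False
else:
    num = val // 2  # -> num = 22

Answer: 45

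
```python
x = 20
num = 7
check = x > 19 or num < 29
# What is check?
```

Trace (tracking check):
x = 20  # -> x = 20
num = 7  # -> num = 7
check = x > 19 or num < 29  # -> check = True

Answer: True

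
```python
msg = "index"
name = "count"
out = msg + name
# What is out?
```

Answer: 'indexcount'

Derivation:
Trace (tracking out):
msg = 'index'  # -> msg = 'index'
name = 'count'  # -> name = 'count'
out = msg + name  # -> out = 'indexcount'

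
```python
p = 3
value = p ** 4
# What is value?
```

Trace (tracking value):
p = 3  # -> p = 3
value = p ** 4  # -> value = 81

Answer: 81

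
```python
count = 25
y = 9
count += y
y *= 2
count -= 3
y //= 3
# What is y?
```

Answer: 6

Derivation:
Trace (tracking y):
count = 25  # -> count = 25
y = 9  # -> y = 9
count += y  # -> count = 34
y *= 2  # -> y = 18
count -= 3  # -> count = 31
y //= 3  # -> y = 6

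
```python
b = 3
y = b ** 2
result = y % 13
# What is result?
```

Answer: 9

Derivation:
Trace (tracking result):
b = 3  # -> b = 3
y = b ** 2  # -> y = 9
result = y % 13  # -> result = 9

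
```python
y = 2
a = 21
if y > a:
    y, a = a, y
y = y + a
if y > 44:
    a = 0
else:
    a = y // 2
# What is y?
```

Trace (tracking y):
y = 2  # -> y = 2
a = 21  # -> a = 21
if y > a:  # condition is False
y = y + a  # -> y = 23
if y > 44:  # condition is False
else:
    a = y // 2  # -> a = 11

Answer: 23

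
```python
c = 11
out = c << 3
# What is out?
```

Trace (tracking out):
c = 11  # -> c = 11
out = c << 3  # -> out = 88

Answer: 88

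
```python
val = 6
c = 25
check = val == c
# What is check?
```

Trace (tracking check):
val = 6  # -> val = 6
c = 25  # -> c = 25
check = val == c  # -> check = False

Answer: False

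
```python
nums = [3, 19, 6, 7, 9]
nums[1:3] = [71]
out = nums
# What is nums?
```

Answer: [3, 71, 7, 9]

Derivation:
Trace (tracking nums):
nums = [3, 19, 6, 7, 9]  # -> nums = [3, 19, 6, 7, 9]
nums[1:3] = [71]  # -> nums = [3, 71, 7, 9]
out = nums  # -> out = [3, 71, 7, 9]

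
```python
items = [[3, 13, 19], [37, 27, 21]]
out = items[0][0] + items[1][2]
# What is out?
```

Trace (tracking out):
items = [[3, 13, 19], [37, 27, 21]]  # -> items = [[3, 13, 19], [37, 27, 21]]
out = items[0][0] + items[1][2]  # -> out = 24

Answer: 24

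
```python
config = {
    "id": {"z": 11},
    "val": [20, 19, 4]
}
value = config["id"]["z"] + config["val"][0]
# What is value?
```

Answer: 31

Derivation:
Trace (tracking value):
config = {'id': {'z': 11}, 'val': [20, 19, 4]}  # -> config = {'id': {'z': 11}, 'val': [20, 19, 4]}
value = config['id']['z'] + config['val'][0]  # -> value = 31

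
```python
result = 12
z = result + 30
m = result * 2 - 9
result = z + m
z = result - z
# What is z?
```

Trace (tracking z):
result = 12  # -> result = 12
z = result + 30  # -> z = 42
m = result * 2 - 9  # -> m = 15
result = z + m  # -> result = 57
z = result - z  # -> z = 15

Answer: 15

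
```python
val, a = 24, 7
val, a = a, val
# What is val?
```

Answer: 7

Derivation:
Trace (tracking val):
val, a = (24, 7)  # -> val = 24, a = 7
val, a = (a, val)  # -> val = 7, a = 24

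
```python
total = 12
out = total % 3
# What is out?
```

Answer: 0

Derivation:
Trace (tracking out):
total = 12  # -> total = 12
out = total % 3  # -> out = 0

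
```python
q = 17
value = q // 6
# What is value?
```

Answer: 2

Derivation:
Trace (tracking value):
q = 17  # -> q = 17
value = q // 6  # -> value = 2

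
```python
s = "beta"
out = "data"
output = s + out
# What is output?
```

Trace (tracking output):
s = 'beta'  # -> s = 'beta'
out = 'data'  # -> out = 'data'
output = s + out  # -> output = 'betadata'

Answer: 'betadata'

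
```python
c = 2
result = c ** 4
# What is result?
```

Trace (tracking result):
c = 2  # -> c = 2
result = c ** 4  # -> result = 16

Answer: 16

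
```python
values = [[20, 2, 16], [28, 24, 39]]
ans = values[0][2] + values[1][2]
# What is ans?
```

Answer: 55

Derivation:
Trace (tracking ans):
values = [[20, 2, 16], [28, 24, 39]]  # -> values = [[20, 2, 16], [28, 24, 39]]
ans = values[0][2] + values[1][2]  # -> ans = 55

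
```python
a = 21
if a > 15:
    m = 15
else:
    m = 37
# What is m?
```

Trace (tracking m):
a = 21  # -> a = 21
if a > 15:  # condition is True
    m = 15  # -> m = 15

Answer: 15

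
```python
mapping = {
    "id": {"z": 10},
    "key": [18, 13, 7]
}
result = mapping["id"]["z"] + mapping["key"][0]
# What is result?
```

Answer: 28

Derivation:
Trace (tracking result):
mapping = {'id': {'z': 10}, 'key': [18, 13, 7]}  # -> mapping = {'id': {'z': 10}, 'key': [18, 13, 7]}
result = mapping['id']['z'] + mapping['key'][0]  # -> result = 28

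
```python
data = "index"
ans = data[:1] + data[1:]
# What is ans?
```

Answer: 'index'

Derivation:
Trace (tracking ans):
data = 'index'  # -> data = 'index'
ans = data[:1] + data[1:]  # -> ans = 'index'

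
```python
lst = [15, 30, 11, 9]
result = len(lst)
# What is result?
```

Answer: 4

Derivation:
Trace (tracking result):
lst = [15, 30, 11, 9]  # -> lst = [15, 30, 11, 9]
result = len(lst)  # -> result = 4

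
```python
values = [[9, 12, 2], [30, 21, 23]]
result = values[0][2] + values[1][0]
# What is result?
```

Trace (tracking result):
values = [[9, 12, 2], [30, 21, 23]]  # -> values = [[9, 12, 2], [30, 21, 23]]
result = values[0][2] + values[1][0]  # -> result = 32

Answer: 32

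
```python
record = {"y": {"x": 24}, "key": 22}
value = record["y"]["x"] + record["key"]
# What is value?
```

Answer: 46

Derivation:
Trace (tracking value):
record = {'y': {'x': 24}, 'key': 22}  # -> record = {'y': {'x': 24}, 'key': 22}
value = record['y']['x'] + record['key']  # -> value = 46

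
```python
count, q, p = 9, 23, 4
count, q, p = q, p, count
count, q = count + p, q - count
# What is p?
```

Answer: 9

Derivation:
Trace (tracking p):
count, q, p = (9, 23, 4)  # -> count = 9, q = 23, p = 4
count, q, p = (q, p, count)  # -> count = 23, q = 4, p = 9
count, q = (count + p, q - count)  # -> count = 32, q = -19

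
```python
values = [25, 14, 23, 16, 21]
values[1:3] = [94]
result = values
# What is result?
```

Trace (tracking result):
values = [25, 14, 23, 16, 21]  # -> values = [25, 14, 23, 16, 21]
values[1:3] = [94]  # -> values = [25, 94, 16, 21]
result = values  # -> result = [25, 94, 16, 21]

Answer: [25, 94, 16, 21]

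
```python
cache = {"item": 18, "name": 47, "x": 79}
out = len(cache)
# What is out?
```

Trace (tracking out):
cache = {'item': 18, 'name': 47, 'x': 79}  # -> cache = {'item': 18, 'name': 47, 'x': 79}
out = len(cache)  # -> out = 3

Answer: 3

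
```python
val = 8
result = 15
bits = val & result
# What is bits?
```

Answer: 8

Derivation:
Trace (tracking bits):
val = 8  # -> val = 8
result = 15  # -> result = 15
bits = val & result  # -> bits = 8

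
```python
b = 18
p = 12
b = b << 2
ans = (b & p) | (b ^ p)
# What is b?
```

Answer: 72

Derivation:
Trace (tracking b):
b = 18  # -> b = 18
p = 12  # -> p = 12
b = b << 2  # -> b = 72
ans = b & p | b ^ p  # -> ans = 76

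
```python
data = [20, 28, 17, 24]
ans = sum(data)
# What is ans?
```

Answer: 89

Derivation:
Trace (tracking ans):
data = [20, 28, 17, 24]  # -> data = [20, 28, 17, 24]
ans = sum(data)  # -> ans = 89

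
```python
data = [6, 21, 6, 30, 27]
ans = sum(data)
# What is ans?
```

Trace (tracking ans):
data = [6, 21, 6, 30, 27]  # -> data = [6, 21, 6, 30, 27]
ans = sum(data)  # -> ans = 90

Answer: 90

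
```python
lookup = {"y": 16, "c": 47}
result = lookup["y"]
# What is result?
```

Trace (tracking result):
lookup = {'y': 16, 'c': 47}  # -> lookup = {'y': 16, 'c': 47}
result = lookup['y']  # -> result = 16

Answer: 16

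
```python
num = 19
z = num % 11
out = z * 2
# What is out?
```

Answer: 16

Derivation:
Trace (tracking out):
num = 19  # -> num = 19
z = num % 11  # -> z = 8
out = z * 2  # -> out = 16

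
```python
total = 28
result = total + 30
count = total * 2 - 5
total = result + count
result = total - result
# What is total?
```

Answer: 109

Derivation:
Trace (tracking total):
total = 28  # -> total = 28
result = total + 30  # -> result = 58
count = total * 2 - 5  # -> count = 51
total = result + count  # -> total = 109
result = total - result  # -> result = 51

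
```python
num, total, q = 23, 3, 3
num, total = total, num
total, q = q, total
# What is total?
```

Trace (tracking total):
num, total, q = (23, 3, 3)  # -> num = 23, total = 3, q = 3
num, total = (total, num)  # -> num = 3, total = 23
total, q = (q, total)  # -> total = 3, q = 23

Answer: 3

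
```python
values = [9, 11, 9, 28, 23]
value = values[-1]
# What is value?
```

Answer: 23

Derivation:
Trace (tracking value):
values = [9, 11, 9, 28, 23]  # -> values = [9, 11, 9, 28, 23]
value = values[-1]  # -> value = 23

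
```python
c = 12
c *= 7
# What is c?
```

Trace (tracking c):
c = 12  # -> c = 12
c *= 7  # -> c = 84

Answer: 84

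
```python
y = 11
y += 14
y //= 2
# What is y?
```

Answer: 12

Derivation:
Trace (tracking y):
y = 11  # -> y = 11
y += 14  # -> y = 25
y //= 2  # -> y = 12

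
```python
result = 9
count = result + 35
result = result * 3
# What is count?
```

Answer: 44

Derivation:
Trace (tracking count):
result = 9  # -> result = 9
count = result + 35  # -> count = 44
result = result * 3  # -> result = 27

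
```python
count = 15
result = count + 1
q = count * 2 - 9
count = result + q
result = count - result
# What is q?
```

Answer: 21

Derivation:
Trace (tracking q):
count = 15  # -> count = 15
result = count + 1  # -> result = 16
q = count * 2 - 9  # -> q = 21
count = result + q  # -> count = 37
result = count - result  # -> result = 21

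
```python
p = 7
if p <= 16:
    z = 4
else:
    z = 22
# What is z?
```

Answer: 4

Derivation:
Trace (tracking z):
p = 7  # -> p = 7
if p <= 16:  # condition is True
    z = 4  # -> z = 4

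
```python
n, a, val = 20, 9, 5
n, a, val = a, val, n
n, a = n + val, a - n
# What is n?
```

Answer: 29

Derivation:
Trace (tracking n):
n, a, val = (20, 9, 5)  # -> n = 20, a = 9, val = 5
n, a, val = (a, val, n)  # -> n = 9, a = 5, val = 20
n, a = (n + val, a - n)  # -> n = 29, a = -4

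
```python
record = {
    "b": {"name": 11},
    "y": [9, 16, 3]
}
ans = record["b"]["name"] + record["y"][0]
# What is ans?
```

Trace (tracking ans):
record = {'b': {'name': 11}, 'y': [9, 16, 3]}  # -> record = {'b': {'name': 11}, 'y': [9, 16, 3]}
ans = record['b']['name'] + record['y'][0]  # -> ans = 20

Answer: 20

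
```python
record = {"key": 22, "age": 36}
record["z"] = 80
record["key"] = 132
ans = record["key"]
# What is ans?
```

Answer: 132

Derivation:
Trace (tracking ans):
record = {'key': 22, 'age': 36}  # -> record = {'key': 22, 'age': 36}
record['z'] = 80  # -> record = {'key': 22, 'age': 36, 'z': 80}
record['key'] = 132  # -> record = {'key': 132, 'age': 36, 'z': 80}
ans = record['key']  # -> ans = 132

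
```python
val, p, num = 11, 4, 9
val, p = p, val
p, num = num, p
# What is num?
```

Answer: 11

Derivation:
Trace (tracking num):
val, p, num = (11, 4, 9)  # -> val = 11, p = 4, num = 9
val, p = (p, val)  # -> val = 4, p = 11
p, num = (num, p)  # -> p = 9, num = 11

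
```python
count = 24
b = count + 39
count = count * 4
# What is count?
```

Answer: 96

Derivation:
Trace (tracking count):
count = 24  # -> count = 24
b = count + 39  # -> b = 63
count = count * 4  # -> count = 96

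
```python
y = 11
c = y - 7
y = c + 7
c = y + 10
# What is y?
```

Trace (tracking y):
y = 11  # -> y = 11
c = y - 7  # -> c = 4
y = c + 7  # -> y = 11
c = y + 10  # -> c = 21

Answer: 11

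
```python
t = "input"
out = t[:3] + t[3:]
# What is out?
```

Trace (tracking out):
t = 'input'  # -> t = 'input'
out = t[:3] + t[3:]  # -> out = 'input'

Answer: 'input'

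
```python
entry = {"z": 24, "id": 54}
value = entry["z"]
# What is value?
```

Answer: 24

Derivation:
Trace (tracking value):
entry = {'z': 24, 'id': 54}  # -> entry = {'z': 24, 'id': 54}
value = entry['z']  # -> value = 24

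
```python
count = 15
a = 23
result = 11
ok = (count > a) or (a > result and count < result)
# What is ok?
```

Answer: False

Derivation:
Trace (tracking ok):
count = 15  # -> count = 15
a = 23  # -> a = 23
result = 11  # -> result = 11
ok = count > a or (a > result and count < result)  # -> ok = False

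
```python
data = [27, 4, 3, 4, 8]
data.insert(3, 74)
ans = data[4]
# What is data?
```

Answer: [27, 4, 3, 74, 4, 8]

Derivation:
Trace (tracking data):
data = [27, 4, 3, 4, 8]  # -> data = [27, 4, 3, 4, 8]
data.insert(3, 74)  # -> data = [27, 4, 3, 74, 4, 8]
ans = data[4]  # -> ans = 4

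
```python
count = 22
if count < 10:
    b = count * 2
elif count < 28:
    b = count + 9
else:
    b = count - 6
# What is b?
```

Trace (tracking b):
count = 22  # -> count = 22
if count < 10:  # condition is False
elif count < 28:  # condition is True
    b = count + 9  # -> b = 31

Answer: 31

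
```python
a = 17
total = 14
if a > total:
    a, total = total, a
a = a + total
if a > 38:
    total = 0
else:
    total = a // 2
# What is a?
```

Answer: 31

Derivation:
Trace (tracking a):
a = 17  # -> a = 17
total = 14  # -> total = 14
if a > total:  # condition is True
    a, total = (total, a)  # -> a = 14, total = 17
a = a + total  # -> a = 31
if a > 38:  # condition is False
else:
    total = a // 2  # -> total = 15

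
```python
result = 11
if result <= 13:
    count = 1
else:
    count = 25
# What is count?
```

Answer: 1

Derivation:
Trace (tracking count):
result = 11  # -> result = 11
if result <= 13:  # condition is True
    count = 1  # -> count = 1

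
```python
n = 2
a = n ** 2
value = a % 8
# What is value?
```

Answer: 4

Derivation:
Trace (tracking value):
n = 2  # -> n = 2
a = n ** 2  # -> a = 4
value = a % 8  # -> value = 4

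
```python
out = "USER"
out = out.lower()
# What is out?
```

Trace (tracking out):
out = 'USER'  # -> out = 'USER'
out = out.lower()  # -> out = 'user'

Answer: 'user'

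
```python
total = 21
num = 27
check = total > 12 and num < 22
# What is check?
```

Answer: False

Derivation:
Trace (tracking check):
total = 21  # -> total = 21
num = 27  # -> num = 27
check = total > 12 and num < 22  # -> check = False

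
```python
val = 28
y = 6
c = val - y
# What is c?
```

Answer: 22

Derivation:
Trace (tracking c):
val = 28  # -> val = 28
y = 6  # -> y = 6
c = val - y  # -> c = 22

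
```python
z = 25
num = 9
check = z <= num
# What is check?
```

Trace (tracking check):
z = 25  # -> z = 25
num = 9  # -> num = 9
check = z <= num  # -> check = False

Answer: False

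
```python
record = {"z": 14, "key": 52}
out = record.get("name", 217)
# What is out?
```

Trace (tracking out):
record = {'z': 14, 'key': 52}  # -> record = {'z': 14, 'key': 52}
out = record.get('name', 217)  # -> out = 217

Answer: 217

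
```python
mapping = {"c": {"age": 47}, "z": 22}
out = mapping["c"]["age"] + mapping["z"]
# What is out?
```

Answer: 69

Derivation:
Trace (tracking out):
mapping = {'c': {'age': 47}, 'z': 22}  # -> mapping = {'c': {'age': 47}, 'z': 22}
out = mapping['c']['age'] + mapping['z']  # -> out = 69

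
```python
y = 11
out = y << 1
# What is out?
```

Trace (tracking out):
y = 11  # -> y = 11
out = y << 1  # -> out = 22

Answer: 22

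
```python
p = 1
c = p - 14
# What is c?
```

Trace (tracking c):
p = 1  # -> p = 1
c = p - 14  # -> c = -13

Answer: -13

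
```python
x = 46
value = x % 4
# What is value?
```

Answer: 2

Derivation:
Trace (tracking value):
x = 46  # -> x = 46
value = x % 4  # -> value = 2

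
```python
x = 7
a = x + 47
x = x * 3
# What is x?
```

Trace (tracking x):
x = 7  # -> x = 7
a = x + 47  # -> a = 54
x = x * 3  # -> x = 21

Answer: 21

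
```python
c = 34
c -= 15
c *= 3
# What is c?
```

Answer: 57

Derivation:
Trace (tracking c):
c = 34  # -> c = 34
c -= 15  # -> c = 19
c *= 3  # -> c = 57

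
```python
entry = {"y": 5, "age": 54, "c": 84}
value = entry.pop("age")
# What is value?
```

Trace (tracking value):
entry = {'y': 5, 'age': 54, 'c': 84}  # -> entry = {'y': 5, 'age': 54, 'c': 84}
value = entry.pop('age')  # -> value = 54

Answer: 54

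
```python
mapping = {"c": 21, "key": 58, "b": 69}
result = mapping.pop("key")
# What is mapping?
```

Trace (tracking mapping):
mapping = {'c': 21, 'key': 58, 'b': 69}  # -> mapping = {'c': 21, 'key': 58, 'b': 69}
result = mapping.pop('key')  # -> result = 58

Answer: {'c': 21, 'b': 69}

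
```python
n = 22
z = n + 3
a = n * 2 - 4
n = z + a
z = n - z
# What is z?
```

Trace (tracking z):
n = 22  # -> n = 22
z = n + 3  # -> z = 25
a = n * 2 - 4  # -> a = 40
n = z + a  # -> n = 65
z = n - z  # -> z = 40

Answer: 40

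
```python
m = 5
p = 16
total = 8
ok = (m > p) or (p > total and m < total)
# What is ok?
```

Trace (tracking ok):
m = 5  # -> m = 5
p = 16  # -> p = 16
total = 8  # -> total = 8
ok = m > p or (p > total and m < total)  # -> ok = True

Answer: True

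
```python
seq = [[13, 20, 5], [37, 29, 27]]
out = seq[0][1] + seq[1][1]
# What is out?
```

Trace (tracking out):
seq = [[13, 20, 5], [37, 29, 27]]  # -> seq = [[13, 20, 5], [37, 29, 27]]
out = seq[0][1] + seq[1][1]  # -> out = 49

Answer: 49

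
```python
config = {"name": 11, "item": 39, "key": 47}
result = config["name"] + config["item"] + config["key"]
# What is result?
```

Trace (tracking result):
config = {'name': 11, 'item': 39, 'key': 47}  # -> config = {'name': 11, 'item': 39, 'key': 47}
result = config['name'] + config['item'] + config['key']  # -> result = 97

Answer: 97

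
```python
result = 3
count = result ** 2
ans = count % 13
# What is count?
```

Trace (tracking count):
result = 3  # -> result = 3
count = result ** 2  # -> count = 9
ans = count % 13  # -> ans = 9

Answer: 9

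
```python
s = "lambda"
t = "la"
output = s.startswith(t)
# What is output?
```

Trace (tracking output):
s = 'lambda'  # -> s = 'lambda'
t = 'la'  # -> t = 'la'
output = s.startswith(t)  # -> output = True

Answer: True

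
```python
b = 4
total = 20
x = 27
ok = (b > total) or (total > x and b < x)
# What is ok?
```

Trace (tracking ok):
b = 4  # -> b = 4
total = 20  # -> total = 20
x = 27  # -> x = 27
ok = b > total or (total > x and b < x)  # -> ok = False

Answer: False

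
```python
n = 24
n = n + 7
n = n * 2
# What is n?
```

Trace (tracking n):
n = 24  # -> n = 24
n = n + 7  # -> n = 31
n = n * 2  # -> n = 62

Answer: 62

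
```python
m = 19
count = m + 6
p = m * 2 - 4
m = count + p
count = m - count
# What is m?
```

Answer: 59

Derivation:
Trace (tracking m):
m = 19  # -> m = 19
count = m + 6  # -> count = 25
p = m * 2 - 4  # -> p = 34
m = count + p  # -> m = 59
count = m - count  # -> count = 34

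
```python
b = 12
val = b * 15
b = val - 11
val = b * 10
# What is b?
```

Answer: 169

Derivation:
Trace (tracking b):
b = 12  # -> b = 12
val = b * 15  # -> val = 180
b = val - 11  # -> b = 169
val = b * 10  # -> val = 1690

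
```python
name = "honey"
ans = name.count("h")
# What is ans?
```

Trace (tracking ans):
name = 'honey'  # -> name = 'honey'
ans = name.count('h')  # -> ans = 1

Answer: 1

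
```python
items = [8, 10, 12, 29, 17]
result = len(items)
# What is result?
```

Answer: 5

Derivation:
Trace (tracking result):
items = [8, 10, 12, 29, 17]  # -> items = [8, 10, 12, 29, 17]
result = len(items)  # -> result = 5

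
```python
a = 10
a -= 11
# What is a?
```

Answer: -1

Derivation:
Trace (tracking a):
a = 10  # -> a = 10
a -= 11  # -> a = -1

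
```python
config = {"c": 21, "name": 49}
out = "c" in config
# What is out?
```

Answer: True

Derivation:
Trace (tracking out):
config = {'c': 21, 'name': 49}  # -> config = {'c': 21, 'name': 49}
out = 'c' in config  # -> out = True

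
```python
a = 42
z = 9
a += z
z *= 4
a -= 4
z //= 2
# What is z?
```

Answer: 18

Derivation:
Trace (tracking z):
a = 42  # -> a = 42
z = 9  # -> z = 9
a += z  # -> a = 51
z *= 4  # -> z = 36
a -= 4  # -> a = 47
z //= 2  # -> z = 18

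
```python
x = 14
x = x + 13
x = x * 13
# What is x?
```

Answer: 351

Derivation:
Trace (tracking x):
x = 14  # -> x = 14
x = x + 13  # -> x = 27
x = x * 13  # -> x = 351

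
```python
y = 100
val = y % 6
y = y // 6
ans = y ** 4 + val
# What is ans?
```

Answer: 65540

Derivation:
Trace (tracking ans):
y = 100  # -> y = 100
val = y % 6  # -> val = 4
y = y // 6  # -> y = 16
ans = y ** 4 + val  # -> ans = 65540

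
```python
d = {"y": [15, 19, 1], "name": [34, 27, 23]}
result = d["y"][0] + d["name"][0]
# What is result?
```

Answer: 49

Derivation:
Trace (tracking result):
d = {'y': [15, 19, 1], 'name': [34, 27, 23]}  # -> d = {'y': [15, 19, 1], 'name': [34, 27, 23]}
result = d['y'][0] + d['name'][0]  # -> result = 49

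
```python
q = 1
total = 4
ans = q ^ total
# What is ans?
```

Trace (tracking ans):
q = 1  # -> q = 1
total = 4  # -> total = 4
ans = q ^ total  # -> ans = 5

Answer: 5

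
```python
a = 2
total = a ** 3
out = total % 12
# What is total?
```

Trace (tracking total):
a = 2  # -> a = 2
total = a ** 3  # -> total = 8
out = total % 12  # -> out = 8

Answer: 8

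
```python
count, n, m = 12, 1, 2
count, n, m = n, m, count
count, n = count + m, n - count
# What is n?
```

Trace (tracking n):
count, n, m = (12, 1, 2)  # -> count = 12, n = 1, m = 2
count, n, m = (n, m, count)  # -> count = 1, n = 2, m = 12
count, n = (count + m, n - count)  # -> count = 13, n = 1

Answer: 1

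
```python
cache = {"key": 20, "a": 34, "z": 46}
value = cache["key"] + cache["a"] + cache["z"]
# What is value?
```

Answer: 100

Derivation:
Trace (tracking value):
cache = {'key': 20, 'a': 34, 'z': 46}  # -> cache = {'key': 20, 'a': 34, 'z': 46}
value = cache['key'] + cache['a'] + cache['z']  # -> value = 100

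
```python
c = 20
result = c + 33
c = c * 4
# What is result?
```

Trace (tracking result):
c = 20  # -> c = 20
result = c + 33  # -> result = 53
c = c * 4  # -> c = 80

Answer: 53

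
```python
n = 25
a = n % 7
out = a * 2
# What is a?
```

Answer: 4

Derivation:
Trace (tracking a):
n = 25  # -> n = 25
a = n % 7  # -> a = 4
out = a * 2  # -> out = 8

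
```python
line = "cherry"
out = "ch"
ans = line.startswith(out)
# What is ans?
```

Answer: True

Derivation:
Trace (tracking ans):
line = 'cherry'  # -> line = 'cherry'
out = 'ch'  # -> out = 'ch'
ans = line.startswith(out)  # -> ans = True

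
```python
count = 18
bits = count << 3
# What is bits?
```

Answer: 144

Derivation:
Trace (tracking bits):
count = 18  # -> count = 18
bits = count << 3  # -> bits = 144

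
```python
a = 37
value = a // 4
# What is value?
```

Trace (tracking value):
a = 37  # -> a = 37
value = a // 4  # -> value = 9

Answer: 9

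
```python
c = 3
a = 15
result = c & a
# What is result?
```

Trace (tracking result):
c = 3  # -> c = 3
a = 15  # -> a = 15
result = c & a  # -> result = 3

Answer: 3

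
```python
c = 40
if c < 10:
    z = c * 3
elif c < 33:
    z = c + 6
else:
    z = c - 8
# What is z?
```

Trace (tracking z):
c = 40  # -> c = 40
if c < 10:  # condition is False
elif c < 33:  # condition is False
else:
    z = c - 8  # -> z = 32

Answer: 32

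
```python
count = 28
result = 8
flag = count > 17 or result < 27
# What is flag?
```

Answer: True

Derivation:
Trace (tracking flag):
count = 28  # -> count = 28
result = 8  # -> result = 8
flag = count > 17 or result < 27  # -> flag = True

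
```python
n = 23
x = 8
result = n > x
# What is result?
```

Answer: True

Derivation:
Trace (tracking result):
n = 23  # -> n = 23
x = 8  # -> x = 8
result = n > x  # -> result = True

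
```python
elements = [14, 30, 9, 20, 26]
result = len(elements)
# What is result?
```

Answer: 5

Derivation:
Trace (tracking result):
elements = [14, 30, 9, 20, 26]  # -> elements = [14, 30, 9, 20, 26]
result = len(elements)  # -> result = 5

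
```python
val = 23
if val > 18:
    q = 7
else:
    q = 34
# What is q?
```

Answer: 7

Derivation:
Trace (tracking q):
val = 23  # -> val = 23
if val > 18:  # condition is True
    q = 7  # -> q = 7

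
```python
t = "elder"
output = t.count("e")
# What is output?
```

Answer: 2

Derivation:
Trace (tracking output):
t = 'elder'  # -> t = 'elder'
output = t.count('e')  # -> output = 2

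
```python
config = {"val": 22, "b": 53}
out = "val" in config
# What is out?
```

Answer: True

Derivation:
Trace (tracking out):
config = {'val': 22, 'b': 53}  # -> config = {'val': 22, 'b': 53}
out = 'val' in config  # -> out = True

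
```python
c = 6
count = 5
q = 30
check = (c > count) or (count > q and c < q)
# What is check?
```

Trace (tracking check):
c = 6  # -> c = 6
count = 5  # -> count = 5
q = 30  # -> q = 30
check = c > count or (count > q and c < q)  # -> check = True

Answer: True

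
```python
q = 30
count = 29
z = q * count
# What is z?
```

Trace (tracking z):
q = 30  # -> q = 30
count = 29  # -> count = 29
z = q * count  # -> z = 870

Answer: 870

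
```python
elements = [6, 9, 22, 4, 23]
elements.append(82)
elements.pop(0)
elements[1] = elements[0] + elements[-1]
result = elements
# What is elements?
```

Trace (tracking elements):
elements = [6, 9, 22, 4, 23]  # -> elements = [6, 9, 22, 4, 23]
elements.append(82)  # -> elements = [6, 9, 22, 4, 23, 82]
elements.pop(0)  # -> elements = [9, 22, 4, 23, 82]
elements[1] = elements[0] + elements[-1]  # -> elements = [9, 91, 4, 23, 82]
result = elements  # -> result = [9, 91, 4, 23, 82]

Answer: [9, 91, 4, 23, 82]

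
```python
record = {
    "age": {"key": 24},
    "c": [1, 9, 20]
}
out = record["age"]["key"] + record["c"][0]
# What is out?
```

Answer: 25

Derivation:
Trace (tracking out):
record = {'age': {'key': 24}, 'c': [1, 9, 20]}  # -> record = {'age': {'key': 24}, 'c': [1, 9, 20]}
out = record['age']['key'] + record['c'][0]  # -> out = 25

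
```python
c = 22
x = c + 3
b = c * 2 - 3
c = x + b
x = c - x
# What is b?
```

Trace (tracking b):
c = 22  # -> c = 22
x = c + 3  # -> x = 25
b = c * 2 - 3  # -> b = 41
c = x + b  # -> c = 66
x = c - x  # -> x = 41

Answer: 41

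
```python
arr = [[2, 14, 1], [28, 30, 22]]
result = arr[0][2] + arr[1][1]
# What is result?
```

Trace (tracking result):
arr = [[2, 14, 1], [28, 30, 22]]  # -> arr = [[2, 14, 1], [28, 30, 22]]
result = arr[0][2] + arr[1][1]  # -> result = 31

Answer: 31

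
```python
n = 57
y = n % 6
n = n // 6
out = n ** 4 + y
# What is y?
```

Trace (tracking y):
n = 57  # -> n = 57
y = n % 6  # -> y = 3
n = n // 6  # -> n = 9
out = n ** 4 + y  # -> out = 6564

Answer: 3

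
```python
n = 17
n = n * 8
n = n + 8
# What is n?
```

Answer: 144

Derivation:
Trace (tracking n):
n = 17  # -> n = 17
n = n * 8  # -> n = 136
n = n + 8  # -> n = 144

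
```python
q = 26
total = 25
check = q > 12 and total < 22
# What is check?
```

Answer: False

Derivation:
Trace (tracking check):
q = 26  # -> q = 26
total = 25  # -> total = 25
check = q > 12 and total < 22  # -> check = False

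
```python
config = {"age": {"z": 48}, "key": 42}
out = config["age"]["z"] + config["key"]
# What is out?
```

Answer: 90

Derivation:
Trace (tracking out):
config = {'age': {'z': 48}, 'key': 42}  # -> config = {'age': {'z': 48}, 'key': 42}
out = config['age']['z'] + config['key']  # -> out = 90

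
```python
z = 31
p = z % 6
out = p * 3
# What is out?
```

Answer: 3

Derivation:
Trace (tracking out):
z = 31  # -> z = 31
p = z % 6  # -> p = 1
out = p * 3  # -> out = 3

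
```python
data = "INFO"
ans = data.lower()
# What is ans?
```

Answer: 'info'

Derivation:
Trace (tracking ans):
data = 'INFO'  # -> data = 'INFO'
ans = data.lower()  # -> ans = 'info'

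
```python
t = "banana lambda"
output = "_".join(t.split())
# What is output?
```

Answer: 'banana_lambda'

Derivation:
Trace (tracking output):
t = 'banana lambda'  # -> t = 'banana lambda'
output = '_'.join(t.split())  # -> output = 'banana_lambda'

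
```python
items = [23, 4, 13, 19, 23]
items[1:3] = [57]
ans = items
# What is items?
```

Trace (tracking items):
items = [23, 4, 13, 19, 23]  # -> items = [23, 4, 13, 19, 23]
items[1:3] = [57]  # -> items = [23, 57, 19, 23]
ans = items  # -> ans = [23, 57, 19, 23]

Answer: [23, 57, 19, 23]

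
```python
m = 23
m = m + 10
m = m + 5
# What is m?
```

Trace (tracking m):
m = 23  # -> m = 23
m = m + 10  # -> m = 33
m = m + 5  # -> m = 38

Answer: 38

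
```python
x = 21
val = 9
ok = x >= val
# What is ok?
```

Answer: True

Derivation:
Trace (tracking ok):
x = 21  # -> x = 21
val = 9  # -> val = 9
ok = x >= val  # -> ok = True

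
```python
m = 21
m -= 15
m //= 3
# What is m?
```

Trace (tracking m):
m = 21  # -> m = 21
m -= 15  # -> m = 6
m //= 3  # -> m = 2

Answer: 2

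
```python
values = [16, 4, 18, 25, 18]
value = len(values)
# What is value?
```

Answer: 5

Derivation:
Trace (tracking value):
values = [16, 4, 18, 25, 18]  # -> values = [16, 4, 18, 25, 18]
value = len(values)  # -> value = 5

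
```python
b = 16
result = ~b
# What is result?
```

Answer: -17

Derivation:
Trace (tracking result):
b = 16  # -> b = 16
result = ~b  # -> result = -17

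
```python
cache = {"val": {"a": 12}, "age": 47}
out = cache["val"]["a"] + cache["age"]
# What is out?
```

Trace (tracking out):
cache = {'val': {'a': 12}, 'age': 47}  # -> cache = {'val': {'a': 12}, 'age': 47}
out = cache['val']['a'] + cache['age']  # -> out = 59

Answer: 59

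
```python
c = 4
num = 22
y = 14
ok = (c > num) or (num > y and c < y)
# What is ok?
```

Answer: True

Derivation:
Trace (tracking ok):
c = 4  # -> c = 4
num = 22  # -> num = 22
y = 14  # -> y = 14
ok = c > num or (num > y and c < y)  # -> ok = True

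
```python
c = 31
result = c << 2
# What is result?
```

Trace (tracking result):
c = 31  # -> c = 31
result = c << 2  # -> result = 124

Answer: 124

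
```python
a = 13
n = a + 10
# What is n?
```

Answer: 23

Derivation:
Trace (tracking n):
a = 13  # -> a = 13
n = a + 10  # -> n = 23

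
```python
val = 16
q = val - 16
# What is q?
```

Answer: 0

Derivation:
Trace (tracking q):
val = 16  # -> val = 16
q = val - 16  # -> q = 0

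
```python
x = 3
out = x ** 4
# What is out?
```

Answer: 81

Derivation:
Trace (tracking out):
x = 3  # -> x = 3
out = x ** 4  # -> out = 81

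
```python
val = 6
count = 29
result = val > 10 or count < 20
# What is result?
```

Trace (tracking result):
val = 6  # -> val = 6
count = 29  # -> count = 29
result = val > 10 or count < 20  # -> result = False

Answer: False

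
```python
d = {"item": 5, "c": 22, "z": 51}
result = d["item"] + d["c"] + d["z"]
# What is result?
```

Trace (tracking result):
d = {'item': 5, 'c': 22, 'z': 51}  # -> d = {'item': 5, 'c': 22, 'z': 51}
result = d['item'] + d['c'] + d['z']  # -> result = 78

Answer: 78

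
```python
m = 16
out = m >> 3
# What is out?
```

Trace (tracking out):
m = 16  # -> m = 16
out = m >> 3  # -> out = 2

Answer: 2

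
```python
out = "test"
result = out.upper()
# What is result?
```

Answer: 'TEST'

Derivation:
Trace (tracking result):
out = 'test'  # -> out = 'test'
result = out.upper()  # -> result = 'TEST'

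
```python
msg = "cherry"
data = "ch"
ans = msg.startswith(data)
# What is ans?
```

Trace (tracking ans):
msg = 'cherry'  # -> msg = 'cherry'
data = 'ch'  # -> data = 'ch'
ans = msg.startswith(data)  # -> ans = True

Answer: True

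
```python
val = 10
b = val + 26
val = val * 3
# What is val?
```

Answer: 30

Derivation:
Trace (tracking val):
val = 10  # -> val = 10
b = val + 26  # -> b = 36
val = val * 3  # -> val = 30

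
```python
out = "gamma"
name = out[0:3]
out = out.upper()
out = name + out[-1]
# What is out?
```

Answer: 'gamA'

Derivation:
Trace (tracking out):
out = 'gamma'  # -> out = 'gamma'
name = out[0:3]  # -> name = 'gam'
out = out.upper()  # -> out = 'GAMMA'
out = name + out[-1]  # -> out = 'gamA'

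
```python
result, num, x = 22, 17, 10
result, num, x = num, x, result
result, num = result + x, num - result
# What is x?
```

Answer: 22

Derivation:
Trace (tracking x):
result, num, x = (22, 17, 10)  # -> result = 22, num = 17, x = 10
result, num, x = (num, x, result)  # -> result = 17, num = 10, x = 22
result, num = (result + x, num - result)  # -> result = 39, num = -7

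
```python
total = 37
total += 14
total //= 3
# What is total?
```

Answer: 17

Derivation:
Trace (tracking total):
total = 37  # -> total = 37
total += 14  # -> total = 51
total //= 3  # -> total = 17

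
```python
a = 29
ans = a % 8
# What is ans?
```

Trace (tracking ans):
a = 29  # -> a = 29
ans = a % 8  # -> ans = 5

Answer: 5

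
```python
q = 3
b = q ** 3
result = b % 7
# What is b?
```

Trace (tracking b):
q = 3  # -> q = 3
b = q ** 3  # -> b = 27
result = b % 7  # -> result = 6

Answer: 27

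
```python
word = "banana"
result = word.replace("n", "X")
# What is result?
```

Answer: 'baXaXa'

Derivation:
Trace (tracking result):
word = 'banana'  # -> word = 'banana'
result = word.replace('n', 'X')  # -> result = 'baXaXa'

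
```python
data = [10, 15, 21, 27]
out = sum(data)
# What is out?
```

Answer: 73

Derivation:
Trace (tracking out):
data = [10, 15, 21, 27]  # -> data = [10, 15, 21, 27]
out = sum(data)  # -> out = 73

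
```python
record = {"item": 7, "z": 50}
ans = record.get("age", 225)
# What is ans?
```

Answer: 225

Derivation:
Trace (tracking ans):
record = {'item': 7, 'z': 50}  # -> record = {'item': 7, 'z': 50}
ans = record.get('age', 225)  # -> ans = 225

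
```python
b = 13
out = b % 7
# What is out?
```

Trace (tracking out):
b = 13  # -> b = 13
out = b % 7  # -> out = 6

Answer: 6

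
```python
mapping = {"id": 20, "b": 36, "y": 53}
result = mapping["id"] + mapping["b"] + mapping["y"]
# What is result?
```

Trace (tracking result):
mapping = {'id': 20, 'b': 36, 'y': 53}  # -> mapping = {'id': 20, 'b': 36, 'y': 53}
result = mapping['id'] + mapping['b'] + mapping['y']  # -> result = 109

Answer: 109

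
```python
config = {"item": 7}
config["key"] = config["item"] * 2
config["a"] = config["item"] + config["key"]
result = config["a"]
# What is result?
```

Answer: 21

Derivation:
Trace (tracking result):
config = {'item': 7}  # -> config = {'item': 7}
config['key'] = config['item'] * 2  # -> config = {'item': 7, 'key': 14}
config['a'] = config['item'] + config['key']  # -> config = {'item': 7, 'key': 14, 'a': 21}
result = config['a']  # -> result = 21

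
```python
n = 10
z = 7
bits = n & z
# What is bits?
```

Trace (tracking bits):
n = 10  # -> n = 10
z = 7  # -> z = 7
bits = n & z  # -> bits = 2

Answer: 2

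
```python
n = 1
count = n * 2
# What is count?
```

Trace (tracking count):
n = 1  # -> n = 1
count = n * 2  # -> count = 2

Answer: 2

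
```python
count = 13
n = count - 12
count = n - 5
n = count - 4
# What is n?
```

Trace (tracking n):
count = 13  # -> count = 13
n = count - 12  # -> n = 1
count = n - 5  # -> count = -4
n = count - 4  # -> n = -8

Answer: -8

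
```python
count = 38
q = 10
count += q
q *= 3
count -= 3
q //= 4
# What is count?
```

Trace (tracking count):
count = 38  # -> count = 38
q = 10  # -> q = 10
count += q  # -> count = 48
q *= 3  # -> q = 30
count -= 3  # -> count = 45
q //= 4  # -> q = 7

Answer: 45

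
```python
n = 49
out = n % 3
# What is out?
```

Answer: 1

Derivation:
Trace (tracking out):
n = 49  # -> n = 49
out = n % 3  # -> out = 1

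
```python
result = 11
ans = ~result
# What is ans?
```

Trace (tracking ans):
result = 11  # -> result = 11
ans = ~result  # -> ans = -12

Answer: -12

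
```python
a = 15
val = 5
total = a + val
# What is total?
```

Trace (tracking total):
a = 15  # -> a = 15
val = 5  # -> val = 5
total = a + val  # -> total = 20

Answer: 20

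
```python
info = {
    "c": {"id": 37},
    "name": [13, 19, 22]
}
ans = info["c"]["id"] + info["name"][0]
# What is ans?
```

Trace (tracking ans):
info = {'c': {'id': 37}, 'name': [13, 19, 22]}  # -> info = {'c': {'id': 37}, 'name': [13, 19, 22]}
ans = info['c']['id'] + info['name'][0]  # -> ans = 50

Answer: 50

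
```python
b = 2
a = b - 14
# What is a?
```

Trace (tracking a):
b = 2  # -> b = 2
a = b - 14  # -> a = -12

Answer: -12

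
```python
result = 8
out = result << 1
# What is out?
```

Trace (tracking out):
result = 8  # -> result = 8
out = result << 1  # -> out = 16

Answer: 16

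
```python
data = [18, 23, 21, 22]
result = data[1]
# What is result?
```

Trace (tracking result):
data = [18, 23, 21, 22]  # -> data = [18, 23, 21, 22]
result = data[1]  # -> result = 23

Answer: 23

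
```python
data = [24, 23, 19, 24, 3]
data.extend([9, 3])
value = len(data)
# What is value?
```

Answer: 7

Derivation:
Trace (tracking value):
data = [24, 23, 19, 24, 3]  # -> data = [24, 23, 19, 24, 3]
data.extend([9, 3])  # -> data = [24, 23, 19, 24, 3, 9, 3]
value = len(data)  # -> value = 7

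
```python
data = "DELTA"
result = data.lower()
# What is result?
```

Trace (tracking result):
data = 'DELTA'  # -> data = 'DELTA'
result = data.lower()  # -> result = 'delta'

Answer: 'delta'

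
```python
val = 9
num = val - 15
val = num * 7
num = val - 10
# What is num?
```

Trace (tracking num):
val = 9  # -> val = 9
num = val - 15  # -> num = -6
val = num * 7  # -> val = -42
num = val - 10  # -> num = -52

Answer: -52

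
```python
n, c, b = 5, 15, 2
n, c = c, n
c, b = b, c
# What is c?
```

Answer: 2

Derivation:
Trace (tracking c):
n, c, b = (5, 15, 2)  # -> n = 5, c = 15, b = 2
n, c = (c, n)  # -> n = 15, c = 5
c, b = (b, c)  # -> c = 2, b = 5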